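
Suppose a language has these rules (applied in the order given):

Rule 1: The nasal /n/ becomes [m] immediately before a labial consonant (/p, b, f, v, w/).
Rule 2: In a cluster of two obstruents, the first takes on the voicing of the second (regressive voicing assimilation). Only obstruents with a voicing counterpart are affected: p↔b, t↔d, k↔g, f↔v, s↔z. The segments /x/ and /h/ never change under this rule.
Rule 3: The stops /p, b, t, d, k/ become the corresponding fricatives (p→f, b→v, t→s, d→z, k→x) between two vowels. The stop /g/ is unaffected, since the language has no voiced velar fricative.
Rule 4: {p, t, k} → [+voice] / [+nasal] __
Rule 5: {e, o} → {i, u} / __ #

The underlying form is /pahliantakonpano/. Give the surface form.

pahliandaxombanu

Rule 1 (nasal place assimilation): /n/ precedes the labial consonant /p/, so it assimilates in place to [m]. /pahliantakonpano/ → pahliantakompano.
Rule 2 (regressive voicing assimilation): no segment meets the environment; /pahliantakompano/ is unchanged.
Rule 3 (intervocalic spirantization): /k/ is a stop between vowels /a/ and /o/, so it spirantizes to the fricative [x]. /pahliantakompano/ → pahliantaxompano.
Rule 4 (post-nasal voicing): /t/ is a voiceless stop immediately after the nasal /n/, so it voices to [d]. /p/ is a voiceless stop immediately after the nasal /m/, so it voices to [b]. /pahliantaxompano/ → pahliandaxombano.
Rule 5 (final vowel raising): /o/ is a mid vowel in word-final position, so it raises to [u]. /pahliandaxombano/ → pahliandaxombanu.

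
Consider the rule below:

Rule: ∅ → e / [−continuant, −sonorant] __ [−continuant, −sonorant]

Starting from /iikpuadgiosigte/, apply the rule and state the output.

/k/ and /p/ form a stop–stop cluster, so [e] is inserted between them.
/d/ and /g/ form a stop–stop cluster, so [e] is inserted between them.
/g/ and /t/ form a stop–stop cluster, so [e] is inserted between them.
Surface form: [iikepuadegiosigete].

iikepuadegiosigete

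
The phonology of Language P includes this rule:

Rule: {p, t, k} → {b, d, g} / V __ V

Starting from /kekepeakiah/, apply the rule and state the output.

/k/ is a voiceless stop between vowels /e/ and /e/, so it voices to [g].
/p/ is a voiceless stop between vowels /e/ and /e/, so it voices to [b].
/k/ is a voiceless stop between vowels /a/ and /i/, so it voices to [g].
The other instance of /k/ does not occur in the required environment and remains unchanged.
Surface form: [kegebeagiah].

kegebeagiah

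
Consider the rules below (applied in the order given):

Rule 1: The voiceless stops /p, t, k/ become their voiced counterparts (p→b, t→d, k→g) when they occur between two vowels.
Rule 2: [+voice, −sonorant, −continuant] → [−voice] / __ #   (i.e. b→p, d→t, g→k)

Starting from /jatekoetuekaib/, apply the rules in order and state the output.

jadegoeduegaip

Rule 1 (intervocalic voicing): /t/ is a voiceless stop between vowels /a/ and /e/, so it voices to [d]. /k/ is a voiceless stop between vowels /e/ and /o/, so it voices to [g]. /t/ is a voiceless stop between vowels /e/ and /u/, so it voices to [d]. /k/ is a voiceless stop between vowels /e/ and /a/, so it voices to [g]. /jatekoetuekaib/ → jadegoeduegaib.
Rule 2 (final devoicing): /b/ is a voiced stop in word-final position, so it devoices to [p]. /jadegoeduegaib/ → jadegoeduegaip.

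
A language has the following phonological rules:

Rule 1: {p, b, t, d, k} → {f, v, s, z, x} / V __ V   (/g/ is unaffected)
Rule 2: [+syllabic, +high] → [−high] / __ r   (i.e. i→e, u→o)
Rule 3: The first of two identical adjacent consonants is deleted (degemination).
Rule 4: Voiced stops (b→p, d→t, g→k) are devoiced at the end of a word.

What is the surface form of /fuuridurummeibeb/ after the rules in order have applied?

fuorizorumeivep

Rule 1 (intervocalic spirantization): /d/ is a stop between vowels /i/ and /u/, so it spirantizes to the fricative [z]. /b/ is a stop between vowels /i/ and /e/, so it spirantizes to the fricative [v]. /fuuridurummeibeb/ → fuurizurummeiveb.
Rule 2 (pre-rhotic lowering): /u/ is a high vowel immediately before /r/, so it lowers to [o]. /u/ is a high vowel immediately before /r/, so it lowers to [o]. /fuurizurummeiveb/ → fuorizorummeiveb.
Rule 3 (degemination): /mm/ is a geminate; the first /m/ deletes. /fuorizorummeiveb/ → fuorizorumeiveb.
Rule 4 (final devoicing): /b/ is a voiced stop in word-final position, so it devoices to [p]. /fuorizorumeiveb/ → fuorizorumeivep.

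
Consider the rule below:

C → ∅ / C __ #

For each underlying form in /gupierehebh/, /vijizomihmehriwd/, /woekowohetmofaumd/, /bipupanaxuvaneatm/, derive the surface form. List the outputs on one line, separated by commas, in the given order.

gupiereheb, vijizomihmehriw, woekowohetmofaum, bipupanaxuvaneat

/gupierehebh/: /h/ is the second consonant of a word-final cluster /bh/, so it deletes. → [gupiereheb].
/vijizomihmehriwd/: /d/ is the second consonant of a word-final cluster /wd/, so it deletes. → [vijizomihmehriw].
/woekowohetmofaumd/: /d/ is the second consonant of a word-final cluster /md/, so it deletes. → [woekowohetmofaum].
/bipupanaxuvaneatm/: /m/ is the second consonant of a word-final cluster /tm/, so it deletes. → [bipupanaxuvaneat].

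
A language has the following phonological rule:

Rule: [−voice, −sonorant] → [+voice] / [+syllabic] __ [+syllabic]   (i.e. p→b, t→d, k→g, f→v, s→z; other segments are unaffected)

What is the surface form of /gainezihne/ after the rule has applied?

No segment of /gainezihne/ meets the structural description of the rule, so the form surfaces unchanged.

gainezihne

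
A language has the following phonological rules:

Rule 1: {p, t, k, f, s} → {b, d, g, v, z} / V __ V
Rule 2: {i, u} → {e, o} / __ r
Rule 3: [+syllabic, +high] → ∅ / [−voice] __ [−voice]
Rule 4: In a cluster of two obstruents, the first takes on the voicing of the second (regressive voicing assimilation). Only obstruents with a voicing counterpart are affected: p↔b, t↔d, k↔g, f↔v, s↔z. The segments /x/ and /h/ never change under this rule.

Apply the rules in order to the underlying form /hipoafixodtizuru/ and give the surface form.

Rule 1 (intervocalic voicing): /p/ is a voiceless obstruent between vowels /i/ and /o/, so it voices to [b]. /f/ is a voiceless obstruent between vowels /a/ and /i/, so it voices to [v]. /hipoafixodtizuru/ → hiboavixodtizuru.
Rule 2 (pre-rhotic lowering): /u/ is a high vowel immediately before /r/, so it lowers to [o]. /hiboavixodtizuru/ → hiboavixodtizoru.
Rule 3 (high vowel syncope): no segment meets the environment; /hiboavixodtizoru/ is unchanged.
Rule 4 (regressive voicing assimilation): /d/ precedes the voiceless obstruent /t/, so it devoices to [t] by assimilation. /hiboavixodtizoru/ → hiboavixottizoru.

hiboavixottizoru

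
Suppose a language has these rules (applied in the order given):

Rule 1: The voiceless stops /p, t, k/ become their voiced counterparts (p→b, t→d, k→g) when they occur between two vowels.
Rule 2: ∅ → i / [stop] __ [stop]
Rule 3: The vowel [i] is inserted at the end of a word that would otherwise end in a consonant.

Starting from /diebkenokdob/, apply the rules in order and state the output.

Rule 1 (intervocalic voicing): no segment meets the environment; /diebkenokdob/ is unchanged.
Rule 2 (stop-cluster i-epenthesis): /b/ and /k/ form a stop–stop cluster, so [i] is inserted between them. /k/ and /d/ form a stop–stop cluster, so [i] is inserted between them. /diebkenokdob/ → diebikenokidob.
Rule 3 (final i-epenthesis): the form ends in the consonant /b/, so [i] is inserted word-finally. /diebikenokidob/ → diebikenokidobi.

diebikenokidobi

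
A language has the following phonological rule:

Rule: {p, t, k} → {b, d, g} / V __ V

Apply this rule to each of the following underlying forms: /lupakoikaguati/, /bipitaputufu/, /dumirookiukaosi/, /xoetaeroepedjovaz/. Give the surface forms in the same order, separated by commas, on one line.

lubagoigaguadi, bibidabudufu, dumiroogiugaosi, xoedaeroebedjovaz

/lupakoikaguati/: /p/ is a voiceless stop between vowels /u/ and /a/, so it voices to [b]. /k/ is a voiceless stop between vowels /a/ and /o/, so it voices to [g]. /k/ is a voiceless stop between vowels /i/ and /a/, so it voices to [g]. /t/ is a voiceless stop between vowels /a/ and /i/, so it voices to [d]. → [lubagoigaguadi].
/bipitaputufu/: /p/ is a voiceless stop between vowels /i/ and /i/, so it voices to [b]. /t/ is a voiceless stop between vowels /i/ and /a/, so it voices to [d]. /p/ is a voiceless stop between vowels /a/ and /u/, so it voices to [b]. /t/ is a voiceless stop between vowels /u/ and /u/, so it voices to [d]. → [bibidabudufu].
/dumirookiukaosi/: /k/ is a voiceless stop between vowels /o/ and /i/, so it voices to [g]. /k/ is a voiceless stop between vowels /u/ and /a/, so it voices to [g]. → [dumiroogiugaosi].
/xoetaeroepedjovaz/: /t/ is a voiceless stop between vowels /e/ and /a/, so it voices to [d]. /p/ is a voiceless stop between vowels /e/ and /e/, so it voices to [b]. → [xoedaeroebedjovaz].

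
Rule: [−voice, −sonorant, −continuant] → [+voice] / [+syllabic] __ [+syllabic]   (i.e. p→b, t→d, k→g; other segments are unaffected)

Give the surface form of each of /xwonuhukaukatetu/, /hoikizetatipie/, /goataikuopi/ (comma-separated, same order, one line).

/xwonuhukaukatetu/: /k/ is a voiceless stop between vowels /u/ and /a/, so it voices to [g]. /k/ is a voiceless stop between vowels /u/ and /a/, so it voices to [g]. /t/ is a voiceless stop between vowels /a/ and /e/, so it voices to [d]. /t/ is a voiceless stop between vowels /e/ and /u/, so it voices to [d]. → [xwonuhugaugadedu].
/hoikizetatipie/: /k/ is a voiceless stop between vowels /i/ and /i/, so it voices to [g]. /t/ is a voiceless stop between vowels /e/ and /a/, so it voices to [d]. /t/ is a voiceless stop between vowels /a/ and /i/, so it voices to [d]. /p/ is a voiceless stop between vowels /i/ and /i/, so it voices to [b]. → [hoigizedadibie].
/goataikuopi/: /t/ is a voiceless stop between vowels /a/ and /a/, so it voices to [d]. /k/ is a voiceless stop between vowels /i/ and /u/, so it voices to [g]. /p/ is a voiceless stop between vowels /o/ and /i/, so it voices to [b]. → [goadaiguobi].

xwonuhugaugadedu, hoigizedadibie, goadaiguobi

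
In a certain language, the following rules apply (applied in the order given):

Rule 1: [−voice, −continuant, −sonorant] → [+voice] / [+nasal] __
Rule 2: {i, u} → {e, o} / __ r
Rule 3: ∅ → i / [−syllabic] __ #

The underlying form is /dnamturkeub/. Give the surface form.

dnamdorkeubi

Rule 1 (post-nasal voicing): /t/ is a voiceless stop immediately after the nasal /m/, so it voices to [d]. /dnamturkeub/ → dnamdurkeub.
Rule 2 (pre-rhotic lowering): /u/ is a high vowel immediately before /r/, so it lowers to [o]. /dnamdurkeub/ → dnamdorkeub.
Rule 3 (final i-epenthesis): the form ends in the consonant /b/, so [i] is inserted word-finally. /dnamdorkeub/ → dnamdorkeubi.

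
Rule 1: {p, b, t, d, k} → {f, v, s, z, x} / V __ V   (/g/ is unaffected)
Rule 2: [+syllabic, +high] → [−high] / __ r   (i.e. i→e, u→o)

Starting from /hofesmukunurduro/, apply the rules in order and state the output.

hofesmuxunordoro

Rule 1 (intervocalic spirantization): /k/ is a stop between vowels /u/ and /u/, so it spirantizes to the fricative [x]. /hofesmukunurduro/ → hofesmuxunurduro.
Rule 2 (pre-rhotic lowering): /u/ is a high vowel immediately before /r/, so it lowers to [o]. /u/ is a high vowel immediately before /r/, so it lowers to [o]. /hofesmuxunurduro/ → hofesmuxunordoro.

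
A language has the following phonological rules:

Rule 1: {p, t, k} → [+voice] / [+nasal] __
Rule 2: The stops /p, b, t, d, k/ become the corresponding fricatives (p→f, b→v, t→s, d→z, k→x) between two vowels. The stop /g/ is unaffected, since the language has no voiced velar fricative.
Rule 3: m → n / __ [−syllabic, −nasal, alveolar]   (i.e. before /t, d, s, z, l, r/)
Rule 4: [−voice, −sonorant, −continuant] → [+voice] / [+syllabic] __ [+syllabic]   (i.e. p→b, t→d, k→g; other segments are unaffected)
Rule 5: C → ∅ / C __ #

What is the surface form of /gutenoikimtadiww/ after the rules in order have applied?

gusenoixindaziw

Rule 1 (post-nasal voicing): /t/ is a voiceless stop immediately after the nasal /m/, so it voices to [d]. /gutenoikimtadiww/ → gutenoikimdadiww.
Rule 2 (intervocalic spirantization): /t/ is a stop between vowels /u/ and /e/, so it spirantizes to the fricative [s]. /k/ is a stop between vowels /i/ and /i/, so it spirantizes to the fricative [x]. /d/ is a stop between vowels /a/ and /i/, so it spirantizes to the fricative [z]. /gutenoikimdadiww/ → gusenoiximdaziww.
Rule 3 (nasal place assimilation): /m/ precedes the alveolar consonant /d/, so it assimilates in place to [n]. /gusenoiximdaziww/ → gusenoixindaziww.
Rule 4 (intervocalic voicing): no segment meets the environment; /gusenoixindaziww/ is unchanged.
Rule 5 (final cluster simplification): /w/ is the second consonant of a word-final cluster /ww/, so it deletes. /gusenoixindaziww/ → gusenoixindaziw.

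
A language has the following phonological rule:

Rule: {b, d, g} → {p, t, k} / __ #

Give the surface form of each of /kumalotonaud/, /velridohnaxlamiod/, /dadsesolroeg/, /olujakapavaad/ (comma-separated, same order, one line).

/kumalotonaud/: /d/ is a voiced stop in word-final position, so it devoices to [t]. → [kumalotonaut].
/velridohnaxlamiod/: /d/ is a voiced stop in word-final position, so it devoices to [t]. → [velridohnaxlamiot].
/dadsesolroeg/: /g/ is a voiced stop in word-final position, so it devoices to [k]. → [dadsesolroek].
/olujakapavaad/: /d/ is a voiced stop in word-final position, so it devoices to [t]. → [olujakapavaat].

kumalotonaut, velridohnaxlamiot, dadsesolroek, olujakapavaat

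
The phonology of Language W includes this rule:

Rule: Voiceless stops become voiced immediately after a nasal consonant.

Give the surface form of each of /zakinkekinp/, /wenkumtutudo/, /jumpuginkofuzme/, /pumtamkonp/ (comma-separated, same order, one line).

/zakinkekinp/: /k/ is a voiceless stop immediately after the nasal /n/, so it voices to [g]. /p/ is a voiceless stop immediately after the nasal /n/, so it voices to [b]. → [zakingekinb].
/wenkumtutudo/: /k/ is a voiceless stop immediately after the nasal /n/, so it voices to [g]. /t/ is a voiceless stop immediately after the nasal /m/, so it voices to [d]. → [wengumdutudo].
/jumpuginkofuzme/: /p/ is a voiceless stop immediately after the nasal /m/, so it voices to [b]. /k/ is a voiceless stop immediately after the nasal /n/, so it voices to [g]. → [jumbugingofuzme].
/pumtamkonp/: /t/ is a voiceless stop immediately after the nasal /m/, so it voices to [d]. /k/ is a voiceless stop immediately after the nasal /m/, so it voices to [g]. /p/ is a voiceless stop immediately after the nasal /n/, so it voices to [b]. → [pumdamgonb].

zakingekinb, wengumdutudo, jumbugingofuzme, pumdamgonb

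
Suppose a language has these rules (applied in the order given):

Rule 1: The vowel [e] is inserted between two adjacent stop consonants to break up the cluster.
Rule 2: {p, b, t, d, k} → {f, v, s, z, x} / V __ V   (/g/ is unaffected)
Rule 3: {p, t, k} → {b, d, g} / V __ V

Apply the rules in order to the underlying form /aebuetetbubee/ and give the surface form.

aevuesesevuvee

Rule 1 (stop-cluster e-epenthesis): /t/ and /b/ form a stop–stop cluster, so [e] is inserted between them. /aebuetetbubee/ → aebuetetebubee.
Rule 2 (intervocalic spirantization): /b/ is a stop between vowels /e/ and /u/, so it spirantizes to the fricative [v]. /t/ is a stop between vowels /e/ and /e/, so it spirantizes to the fricative [s]. /t/ is a stop between vowels /e/ and /e/, so it spirantizes to the fricative [s]. /b/ is a stop between vowels /e/ and /u/, so it spirantizes to the fricative [v]. /b/ is a stop between vowels /u/ and /e/, so it spirantizes to the fricative [v]. /aebuetetebubee/ → aevuesesevuvee.
Rule 3 (intervocalic voicing): no segment meets the environment; /aevuesesevuvee/ is unchanged.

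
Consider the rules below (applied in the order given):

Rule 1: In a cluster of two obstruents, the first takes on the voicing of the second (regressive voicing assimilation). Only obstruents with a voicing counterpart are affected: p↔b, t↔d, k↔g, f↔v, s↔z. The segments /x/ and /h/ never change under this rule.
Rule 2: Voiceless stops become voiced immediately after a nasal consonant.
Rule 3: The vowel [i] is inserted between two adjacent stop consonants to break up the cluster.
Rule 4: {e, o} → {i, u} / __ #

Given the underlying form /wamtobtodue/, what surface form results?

wamdopitodui

Rule 1 (regressive voicing assimilation): /b/ precedes the voiceless obstruent /t/, so it devoices to [p] by assimilation. /wamtobtodue/ → wamtoptodue.
Rule 2 (post-nasal voicing): /t/ is a voiceless stop immediately after the nasal /m/, so it voices to [d]. /wamtoptodue/ → wamdoptodue.
Rule 3 (stop-cluster i-epenthesis): /p/ and /t/ form a stop–stop cluster, so [i] is inserted between them. /wamdoptodue/ → wamdopitodue.
Rule 4 (final vowel raising): /e/ is a mid vowel in word-final position, so it raises to [i]. /wamdopitodue/ → wamdopitodui.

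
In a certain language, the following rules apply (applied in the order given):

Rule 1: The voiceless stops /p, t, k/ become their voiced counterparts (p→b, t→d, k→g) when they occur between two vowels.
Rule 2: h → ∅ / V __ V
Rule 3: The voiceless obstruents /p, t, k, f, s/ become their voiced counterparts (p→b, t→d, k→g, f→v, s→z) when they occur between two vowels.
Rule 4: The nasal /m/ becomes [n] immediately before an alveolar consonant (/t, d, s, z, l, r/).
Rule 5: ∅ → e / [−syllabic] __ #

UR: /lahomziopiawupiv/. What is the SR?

Rule 1 (intervocalic voicing): /p/ is a voiceless stop between vowels /o/ and /i/, so it voices to [b]. /p/ is a voiceless stop between vowels /u/ and /i/, so it voices to [b]. /lahomziopiawupiv/ → lahomziobiawubiv.
Rule 2 (intervocalic h-deletion): /h/ occurs between vowels /a/ and /o/, so it deletes. /lahomziobiawubiv/ → laomziobiawubiv.
Rule 3 (intervocalic voicing): no segment meets the environment; /laomziobiawubiv/ is unchanged.
Rule 4 (nasal place assimilation): /m/ precedes the alveolar consonant /z/, so it assimilates in place to [n]. /laomziobiawubiv/ → laonziobiawubiv.
Rule 5 (final e-epenthesis): the form ends in the consonant /v/, so [e] is inserted word-finally. /laonziobiawubiv/ → laonziobiawubive.

laonziobiawubive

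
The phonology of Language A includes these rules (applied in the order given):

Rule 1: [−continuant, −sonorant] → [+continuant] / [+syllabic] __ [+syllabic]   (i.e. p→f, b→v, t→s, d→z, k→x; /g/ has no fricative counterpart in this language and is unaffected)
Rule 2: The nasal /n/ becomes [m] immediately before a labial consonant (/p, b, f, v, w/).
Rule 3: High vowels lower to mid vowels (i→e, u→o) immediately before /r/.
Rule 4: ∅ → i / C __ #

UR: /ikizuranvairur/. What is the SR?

Rule 1 (intervocalic spirantization): /k/ is a stop between vowels /i/ and /i/, so it spirantizes to the fricative [x]. /ikizuranvairur/ → ixizuranvairur.
Rule 2 (nasal place assimilation): /n/ precedes the labial consonant /v/, so it assimilates in place to [m]. /ixizuranvairur/ → ixizuramvairur.
Rule 3 (pre-rhotic lowering): /u/ is a high vowel immediately before /r/, so it lowers to [o]. /i/ is a high vowel immediately before /r/, so it lowers to [e]. /u/ is a high vowel immediately before /r/, so it lowers to [o]. /ixizuramvairur/ → ixizoramvaeror.
Rule 4 (final i-epenthesis): the form ends in the consonant /r/, so [i] is inserted word-finally. /ixizoramvaeror/ → ixizoramvaerori.

ixizoramvaerori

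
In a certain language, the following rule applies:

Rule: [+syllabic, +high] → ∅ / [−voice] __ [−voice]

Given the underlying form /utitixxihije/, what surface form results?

uttxxhije

/i/ is a high vowel flanked by voiceless consonants /t/ and /t/, so it deletes.
/i/ is a high vowel flanked by voiceless consonants /t/ and /x/, so it deletes.
/i/ is a high vowel flanked by voiceless consonants /x/ and /h/, so it deletes.
The other instances of /u/, /i/ do not occur in the required environment and remain unchanged.
Surface form: [uttxxhije].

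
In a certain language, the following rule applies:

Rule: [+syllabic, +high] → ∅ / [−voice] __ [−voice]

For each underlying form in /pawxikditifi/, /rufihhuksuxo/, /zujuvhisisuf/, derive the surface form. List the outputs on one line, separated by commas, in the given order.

pawxkditfi, rufhhksxo, zujuvhssf

/pawxikditifi/: /i/ is a high vowel flanked by voiceless consonants /x/ and /k/, so it deletes. /i/ is a high vowel flanked by voiceless consonants /t/ and /f/, so it deletes. → [pawxkditfi].
/rufihhuksuxo/: /i/ is a high vowel flanked by voiceless consonants /f/ and /h/, so it deletes. /u/ is a high vowel flanked by voiceless consonants /h/ and /k/, so it deletes. /u/ is a high vowel flanked by voiceless consonants /s/ and /x/, so it deletes. → [rufhhksxo].
/zujuvhisisuf/: /i/ is a high vowel flanked by voiceless consonants /h/ and /s/, so it deletes. /i/ is a high vowel flanked by voiceless consonants /s/ and /s/, so it deletes. /u/ is a high vowel flanked by voiceless consonants /s/ and /f/, so it deletes. → [zujuvhssf].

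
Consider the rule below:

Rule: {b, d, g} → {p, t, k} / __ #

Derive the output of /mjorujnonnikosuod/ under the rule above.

/d/ is a voiced stop in word-final position, so it devoices to [t].
Surface form: [mjorujnonnikosuot].

mjorujnonnikosuot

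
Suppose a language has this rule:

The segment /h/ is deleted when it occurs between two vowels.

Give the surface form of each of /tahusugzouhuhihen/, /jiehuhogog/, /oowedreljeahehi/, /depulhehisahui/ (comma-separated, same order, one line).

/tahusugzouhuhihen/: /h/ occurs between vowels /a/ and /u/, so it deletes. /h/ occurs between vowels /u/ and /u/, so it deletes. /h/ occurs between vowels /u/ and /i/, so it deletes. /h/ occurs between vowels /i/ and /e/, so it deletes. → [tausugzouuien].
/jiehuhogog/: /h/ occurs between vowels /e/ and /u/, so it deletes. /h/ occurs between vowels /u/ and /o/, so it deletes. → [jieuogog].
/oowedreljeahehi/: /h/ occurs between vowels /a/ and /e/, so it deletes. /h/ occurs between vowels /e/ and /i/, so it deletes. → [oowedreljeaei].
/depulhehisahui/: /h/ occurs between vowels /e/ and /i/, so it deletes. /h/ occurs between vowels /a/ and /u/, so it deletes. → [depulheisaui].

tausugzouuien, jieuogog, oowedreljeaei, depulheisaui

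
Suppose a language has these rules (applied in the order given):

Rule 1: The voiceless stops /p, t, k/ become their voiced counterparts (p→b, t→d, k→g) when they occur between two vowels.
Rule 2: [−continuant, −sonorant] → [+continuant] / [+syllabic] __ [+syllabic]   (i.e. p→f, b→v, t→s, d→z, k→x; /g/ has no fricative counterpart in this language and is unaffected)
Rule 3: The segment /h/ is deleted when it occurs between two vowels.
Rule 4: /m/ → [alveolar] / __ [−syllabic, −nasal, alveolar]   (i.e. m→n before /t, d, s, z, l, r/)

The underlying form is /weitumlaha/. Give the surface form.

weizunlaa

Rule 1 (intervocalic voicing): /t/ is a voiceless stop between vowels /i/ and /u/, so it voices to [d]. /weitumlaha/ → weidumlaha.
Rule 2 (intervocalic spirantization): /d/ is a stop between vowels /i/ and /u/, so it spirantizes to the fricative [z]. /weidumlaha/ → weizumlaha.
Rule 3 (intervocalic h-deletion): /h/ occurs between vowels /a/ and /a/, so it deletes. /weizumlaha/ → weizumlaa.
Rule 4 (nasal place assimilation): /m/ precedes the alveolar consonant /l/, so it assimilates in place to [n]. /weizumlaa/ → weizunlaa.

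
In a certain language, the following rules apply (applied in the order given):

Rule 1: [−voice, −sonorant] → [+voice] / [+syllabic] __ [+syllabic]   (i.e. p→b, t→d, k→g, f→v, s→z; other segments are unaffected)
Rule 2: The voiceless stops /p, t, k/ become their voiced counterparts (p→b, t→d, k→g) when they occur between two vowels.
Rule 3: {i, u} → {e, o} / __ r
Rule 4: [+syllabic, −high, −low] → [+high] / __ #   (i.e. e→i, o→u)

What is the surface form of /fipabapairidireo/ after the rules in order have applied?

fibababaeridereu

Rule 1 (intervocalic voicing): /p/ is a voiceless obstruent between vowels /i/ and /a/, so it voices to [b]. /p/ is a voiceless obstruent between vowels /a/ and /a/, so it voices to [b]. /fipabapairidireo/ → fibababairidireo.
Rule 2 (intervocalic voicing): no segment meets the environment; /fibababairidireo/ is unchanged.
Rule 3 (pre-rhotic lowering): /i/ is a high vowel immediately before /r/, so it lowers to [e]. /i/ is a high vowel immediately before /r/, so it lowers to [e]. /fibababairidireo/ → fibababaeridereo.
Rule 4 (final vowel raising): /o/ is a mid vowel in word-final position, so it raises to [u]. /fibababaeridereo/ → fibababaeridereu.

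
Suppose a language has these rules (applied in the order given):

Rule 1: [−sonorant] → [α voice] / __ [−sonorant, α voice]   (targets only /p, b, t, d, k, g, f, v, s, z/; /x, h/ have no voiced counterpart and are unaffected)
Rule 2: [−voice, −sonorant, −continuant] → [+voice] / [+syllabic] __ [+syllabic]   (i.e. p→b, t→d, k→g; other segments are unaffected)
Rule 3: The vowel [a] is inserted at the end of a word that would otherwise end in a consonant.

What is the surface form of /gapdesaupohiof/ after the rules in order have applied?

Rule 1 (regressive voicing assimilation): /p/ precedes the voiced obstruent /d/, so it voices to [b] by assimilation. /gapdesaupohiof/ → gabdesaupohiof.
Rule 2 (intervocalic voicing): /p/ is a voiceless stop between vowels /u/ and /o/, so it voices to [b]. /gabdesaupohiof/ → gabdesaubohiof.
Rule 3 (final a-epenthesis): the form ends in the consonant /f/, so [a] is inserted word-finally. /gabdesaubohiof/ → gabdesaubohiofa.

gabdesaubohiofa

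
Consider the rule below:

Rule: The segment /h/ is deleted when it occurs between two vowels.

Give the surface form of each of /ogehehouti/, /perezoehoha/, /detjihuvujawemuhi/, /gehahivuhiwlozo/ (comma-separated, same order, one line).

ogeeouti, perezoeoa, detjiuvujawemui, geaivuiwlozo

/ogehehouti/: /h/ occurs between vowels /e/ and /e/, so it deletes. /h/ occurs between vowels /e/ and /o/, so it deletes. → [ogeeouti].
/perezoehoha/: /h/ occurs between vowels /e/ and /o/, so it deletes. /h/ occurs between vowels /o/ and /a/, so it deletes. → [perezoeoa].
/detjihuvujawemuhi/: /h/ occurs between vowels /i/ and /u/, so it deletes. /h/ occurs between vowels /u/ and /i/, so it deletes. → [detjiuvujawemui].
/gehahivuhiwlozo/: /h/ occurs between vowels /e/ and /a/, so it deletes. /h/ occurs between vowels /a/ and /i/, so it deletes. /h/ occurs between vowels /u/ and /i/, so it deletes. → [geaivuiwlozo].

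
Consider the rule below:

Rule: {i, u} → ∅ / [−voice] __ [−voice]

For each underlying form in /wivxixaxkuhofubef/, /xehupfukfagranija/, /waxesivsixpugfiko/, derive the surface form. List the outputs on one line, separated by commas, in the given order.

wivxxaxkhofubef, xehpfkfagranija, waxesivsxpugfko

/wivxixaxkuhofubef/: /i/ is a high vowel flanked by voiceless consonants /x/ and /x/, so it deletes. /u/ is a high vowel flanked by voiceless consonants /k/ and /h/, so it deletes. → [wivxxaxkhofubef].
/xehupfukfagranija/: /u/ is a high vowel flanked by voiceless consonants /h/ and /p/, so it deletes. /u/ is a high vowel flanked by voiceless consonants /f/ and /k/, so it deletes. → [xehpfkfagranija].
/waxesivsixpugfiko/: /i/ is a high vowel flanked by voiceless consonants /s/ and /x/, so it deletes. /i/ is a high vowel flanked by voiceless consonants /f/ and /k/, so it deletes. → [waxesivsxpugfko].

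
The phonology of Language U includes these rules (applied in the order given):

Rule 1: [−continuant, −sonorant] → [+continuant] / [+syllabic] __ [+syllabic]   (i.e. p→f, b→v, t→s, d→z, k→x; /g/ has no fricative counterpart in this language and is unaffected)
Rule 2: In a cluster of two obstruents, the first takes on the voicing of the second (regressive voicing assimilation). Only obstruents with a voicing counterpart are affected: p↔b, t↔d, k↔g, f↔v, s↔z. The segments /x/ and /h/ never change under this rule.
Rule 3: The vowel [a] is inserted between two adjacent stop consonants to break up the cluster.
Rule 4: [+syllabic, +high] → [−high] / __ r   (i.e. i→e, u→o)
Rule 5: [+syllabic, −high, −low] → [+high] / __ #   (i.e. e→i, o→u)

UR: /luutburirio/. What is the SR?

Rule 1 (intervocalic spirantization): no segment meets the environment; /luutburirio/ is unchanged.
Rule 2 (regressive voicing assimilation): /t/ precedes the voiced obstruent /b/, so it voices to [d] by assimilation. /luutburirio/ → luudburirio.
Rule 3 (stop-cluster a-epenthesis): /d/ and /b/ form a stop–stop cluster, so [a] is inserted between them. /luudburirio/ → luudaburirio.
Rule 4 (pre-rhotic lowering): /u/ is a high vowel immediately before /r/, so it lowers to [o]. /i/ is a high vowel immediately before /r/, so it lowers to [e]. /luudaburirio/ → luudaborerio.
Rule 5 (final vowel raising): /o/ is a mid vowel in word-final position, so it raises to [u]. /luudaborerio/ → luudaboreriu.

luudaboreriu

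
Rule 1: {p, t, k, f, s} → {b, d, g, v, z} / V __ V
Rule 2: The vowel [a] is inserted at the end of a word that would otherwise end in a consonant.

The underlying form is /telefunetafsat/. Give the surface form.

Rule 1 (intervocalic voicing): /f/ is a voiceless obstruent between vowels /e/ and /u/, so it voices to [v]. /t/ is a voiceless obstruent between vowels /e/ and /a/, so it voices to [d]. /telefunetafsat/ → televunedafsat.
Rule 2 (final a-epenthesis): the form ends in the consonant /t/, so [a] is inserted word-finally. /televunedafsat/ → televunedafsata.

televunedafsata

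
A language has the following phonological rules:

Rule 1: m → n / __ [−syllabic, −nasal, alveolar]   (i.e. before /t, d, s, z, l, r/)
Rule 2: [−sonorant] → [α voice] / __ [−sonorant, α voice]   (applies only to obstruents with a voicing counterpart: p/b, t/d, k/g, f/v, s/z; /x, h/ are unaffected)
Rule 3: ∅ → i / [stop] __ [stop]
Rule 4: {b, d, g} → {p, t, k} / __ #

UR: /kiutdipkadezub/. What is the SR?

Rule 1 (nasal place assimilation): no segment meets the environment; /kiutdipkadezub/ is unchanged.
Rule 2 (regressive voicing assimilation): /t/ precedes the voiced obstruent /d/, so it voices to [d] by assimilation. /kiutdipkadezub/ → kiuddipkadezub.
Rule 3 (stop-cluster i-epenthesis): /d/ and /d/ form a stop–stop cluster, so [i] is inserted between them. /p/ and /k/ form a stop–stop cluster, so [i] is inserted between them. /kiuddipkadezub/ → kiudidipikadezub.
Rule 4 (final devoicing): /b/ is a voiced stop in word-final position, so it devoices to [p]. /kiudidipikadezub/ → kiudidipikadezup.

kiudidipikadezup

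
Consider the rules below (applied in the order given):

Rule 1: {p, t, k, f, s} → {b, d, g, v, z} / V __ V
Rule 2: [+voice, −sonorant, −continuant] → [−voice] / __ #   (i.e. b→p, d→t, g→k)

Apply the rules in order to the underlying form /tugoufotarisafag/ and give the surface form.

tugouvodarizavak

Rule 1 (intervocalic voicing): /f/ is a voiceless obstruent between vowels /u/ and /o/, so it voices to [v]. /t/ is a voiceless obstruent between vowels /o/ and /a/, so it voices to [d]. /s/ is a voiceless obstruent between vowels /i/ and /a/, so it voices to [z]. /f/ is a voiceless obstruent between vowels /a/ and /a/, so it voices to [v]. /tugoufotarisafag/ → tugouvodarizavag.
Rule 2 (final devoicing): /g/ is a voiced stop in word-final position, so it devoices to [k]. /tugouvodarizavag/ → tugouvodarizavak.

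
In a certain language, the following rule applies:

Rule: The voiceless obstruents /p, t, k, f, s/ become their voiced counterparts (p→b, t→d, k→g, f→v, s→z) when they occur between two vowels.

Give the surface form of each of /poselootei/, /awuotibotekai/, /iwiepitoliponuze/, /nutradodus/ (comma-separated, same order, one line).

/poselootei/: /s/ is a voiceless obstruent between vowels /o/ and /e/, so it voices to [z]. /t/ is a voiceless obstruent between vowels /o/ and /e/, so it voices to [d]. → [pozeloodei].
/awuotibotekai/: /t/ is a voiceless obstruent between vowels /o/ and /i/, so it voices to [d]. /t/ is a voiceless obstruent between vowels /o/ and /e/, so it voices to [d]. /k/ is a voiceless obstruent between vowels /e/ and /a/, so it voices to [g]. → [awuodibodegai].
/iwiepitoliponuze/: /p/ is a voiceless obstruent between vowels /e/ and /i/, so it voices to [b]. /t/ is a voiceless obstruent between vowels /i/ and /o/, so it voices to [d]. /p/ is a voiceless obstruent between vowels /i/ and /o/, so it voices to [b]. → [iwiebidolibonuze].
/nutradodus/: the rule's environment is not met; surfaces unchanged as [nutradodus].

pozeloodei, awuodibodegai, iwiebidolibonuze, nutradodus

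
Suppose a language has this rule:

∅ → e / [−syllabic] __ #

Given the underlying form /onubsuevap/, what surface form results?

onubsuevape

the form ends in the consonant /p/, so [e] is inserted word-finally.
Surface form: [onubsuevape].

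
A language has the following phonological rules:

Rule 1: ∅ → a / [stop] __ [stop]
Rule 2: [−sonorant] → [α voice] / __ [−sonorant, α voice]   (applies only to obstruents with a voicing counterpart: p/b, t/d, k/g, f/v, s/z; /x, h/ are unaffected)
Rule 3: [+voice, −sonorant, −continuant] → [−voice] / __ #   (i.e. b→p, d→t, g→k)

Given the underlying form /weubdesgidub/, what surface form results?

weubadezgidup

Rule 1 (stop-cluster a-epenthesis): /b/ and /d/ form a stop–stop cluster, so [a] is inserted between them. /weubdesgidub/ → weubadesgidub.
Rule 2 (regressive voicing assimilation): /s/ precedes the voiced obstruent /g/, so it voices to [z] by assimilation. /weubadesgidub/ → weubadezgidub.
Rule 3 (final devoicing): /b/ is a voiced stop in word-final position, so it devoices to [p]. /weubadezgidub/ → weubadezgidup.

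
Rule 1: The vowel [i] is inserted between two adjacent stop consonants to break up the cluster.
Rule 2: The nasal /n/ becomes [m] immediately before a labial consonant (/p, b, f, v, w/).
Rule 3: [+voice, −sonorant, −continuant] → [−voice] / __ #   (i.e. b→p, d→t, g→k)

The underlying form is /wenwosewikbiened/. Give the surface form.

Rule 1 (stop-cluster i-epenthesis): /k/ and /b/ form a stop–stop cluster, so [i] is inserted between them. /wenwosewikbiened/ → wenwosewikibiened.
Rule 2 (nasal place assimilation): /n/ precedes the labial consonant /w/, so it assimilates in place to [m]. /wenwosewikibiened/ → wemwosewikibiened.
Rule 3 (final devoicing): /d/ is a voiced stop in word-final position, so it devoices to [t]. /wemwosewikibiened/ → wemwosewikibienet.

wemwosewikibienet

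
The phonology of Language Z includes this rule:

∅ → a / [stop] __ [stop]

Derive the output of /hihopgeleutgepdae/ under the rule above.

/p/ and /g/ form a stop–stop cluster, so [a] is inserted between them.
/t/ and /g/ form a stop–stop cluster, so [a] is inserted between them.
/p/ and /d/ form a stop–stop cluster, so [a] is inserted between them.
Surface form: [hihopageleutagepadae].

hihopageleutagepadae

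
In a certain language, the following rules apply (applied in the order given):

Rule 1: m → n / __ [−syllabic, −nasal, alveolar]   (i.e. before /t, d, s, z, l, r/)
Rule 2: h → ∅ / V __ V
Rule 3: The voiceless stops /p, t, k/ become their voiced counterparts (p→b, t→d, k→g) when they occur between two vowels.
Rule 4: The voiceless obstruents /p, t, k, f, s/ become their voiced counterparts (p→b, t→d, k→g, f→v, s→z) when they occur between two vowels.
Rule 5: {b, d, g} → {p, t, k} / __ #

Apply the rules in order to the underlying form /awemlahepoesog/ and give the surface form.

Rule 1 (nasal place assimilation): /m/ precedes the alveolar consonant /l/, so it assimilates in place to [n]. /awemlahepoesog/ → awenlahepoesog.
Rule 2 (intervocalic h-deletion): /h/ occurs between vowels /a/ and /e/, so it deletes. /awenlahepoesog/ → awenlaepoesog.
Rule 3 (intervocalic voicing): /p/ is a voiceless stop between vowels /e/ and /o/, so it voices to [b]. /awenlaepoesog/ → awenlaeboesog.
Rule 4 (intervocalic voicing): /s/ is a voiceless obstruent between vowels /e/ and /o/, so it voices to [z]. /awenlaeboesog/ → awenlaeboezog.
Rule 5 (final devoicing): /g/ is a voiced stop in word-final position, so it devoices to [k]. /awenlaeboezog/ → awenlaeboezok.

awenlaeboezok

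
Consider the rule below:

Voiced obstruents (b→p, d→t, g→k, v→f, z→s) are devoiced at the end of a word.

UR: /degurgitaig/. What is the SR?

Scanning /degurgitaig/: /d/ at position 1 is not in the conditioning environment; /g/ at position 3 is not in the conditioning environment; /g/ at position 6 is not in the conditioning environment; /g/ is a voiced obstruent in word-final position, so it devoices to [k].
Result: [degurgitaik].

degurgitaik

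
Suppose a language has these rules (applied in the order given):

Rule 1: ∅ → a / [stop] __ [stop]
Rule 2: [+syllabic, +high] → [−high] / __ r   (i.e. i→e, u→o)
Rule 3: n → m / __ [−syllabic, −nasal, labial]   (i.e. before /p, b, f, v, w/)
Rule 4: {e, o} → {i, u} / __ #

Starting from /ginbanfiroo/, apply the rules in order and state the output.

Rule 1 (stop-cluster a-epenthesis): no segment meets the environment; /ginbanfiroo/ is unchanged.
Rule 2 (pre-rhotic lowering): /i/ is a high vowel immediately before /r/, so it lowers to [e]. /ginbanfiroo/ → ginbanferoo.
Rule 3 (nasal place assimilation): /n/ precedes the labial consonant /b/, so it assimilates in place to [m]. /n/ precedes the labial consonant /f/, so it assimilates in place to [m]. /ginbanferoo/ → gimbamferoo.
Rule 4 (final vowel raising): /o/ is a mid vowel in word-final position, so it raises to [u]. /gimbamferoo/ → gimbamferou.

gimbamferou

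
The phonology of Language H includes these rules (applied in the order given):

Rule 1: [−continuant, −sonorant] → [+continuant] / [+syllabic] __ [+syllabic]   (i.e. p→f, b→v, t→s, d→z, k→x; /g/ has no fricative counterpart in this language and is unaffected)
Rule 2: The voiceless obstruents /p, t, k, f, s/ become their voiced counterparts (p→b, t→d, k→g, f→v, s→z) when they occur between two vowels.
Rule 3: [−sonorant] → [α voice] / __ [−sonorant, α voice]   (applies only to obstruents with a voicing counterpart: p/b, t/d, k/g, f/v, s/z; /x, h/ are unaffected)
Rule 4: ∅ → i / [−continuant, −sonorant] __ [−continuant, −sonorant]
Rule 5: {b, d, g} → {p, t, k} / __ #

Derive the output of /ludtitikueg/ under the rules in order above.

lutitizixuek

Rule 1 (intervocalic spirantization): /t/ is a stop between vowels /i/ and /i/, so it spirantizes to the fricative [s]. /k/ is a stop between vowels /i/ and /u/, so it spirantizes to the fricative [x]. /ludtitikueg/ → ludtisixueg.
Rule 2 (intervocalic voicing): /s/ is a voiceless obstruent between vowels /i/ and /i/, so it voices to [z]. /ludtisixueg/ → ludtizixueg.
Rule 3 (regressive voicing assimilation): /d/ precedes the voiceless obstruent /t/, so it devoices to [t] by assimilation. /ludtizixueg/ → luttizixueg.
Rule 4 (stop-cluster i-epenthesis): /t/ and /t/ form a stop–stop cluster, so [i] is inserted between them. /luttizixueg/ → lutitizixueg.
Rule 5 (final devoicing): /g/ is a voiced stop in word-final position, so it devoices to [k]. /lutitizixueg/ → lutitizixuek.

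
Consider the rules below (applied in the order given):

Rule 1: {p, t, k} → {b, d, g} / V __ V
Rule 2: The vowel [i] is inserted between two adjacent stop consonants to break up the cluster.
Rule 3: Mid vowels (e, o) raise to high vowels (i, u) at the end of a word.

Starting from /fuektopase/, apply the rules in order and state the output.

Rule 1 (intervocalic voicing): /p/ is a voiceless stop between vowels /o/ and /a/, so it voices to [b]. /fuektopase/ → fuektobase.
Rule 2 (stop-cluster i-epenthesis): /k/ and /t/ form a stop–stop cluster, so [i] is inserted between them. /fuektobase/ → fuekitobase.
Rule 3 (final vowel raising): /e/ is a mid vowel in word-final position, so it raises to [i]. /fuekitobase/ → fuekitobasi.

fuekitobasi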